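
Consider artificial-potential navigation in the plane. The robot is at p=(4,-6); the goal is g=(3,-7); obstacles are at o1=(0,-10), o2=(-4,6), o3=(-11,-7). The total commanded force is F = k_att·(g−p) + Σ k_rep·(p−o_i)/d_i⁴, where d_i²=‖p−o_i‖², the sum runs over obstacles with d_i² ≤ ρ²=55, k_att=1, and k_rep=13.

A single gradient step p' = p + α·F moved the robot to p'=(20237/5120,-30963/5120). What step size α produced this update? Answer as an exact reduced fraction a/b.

F_att = 1·(g−p) = 1·(-1,-1) = (-1.0000,-1.0000)
o1: d²=32 ≤ ρ²=55; F_rep = 13·(4,4)/32² = (0.0508,0.0508)
o2: d²=208 > ρ²=55 → inactive
o3: d²=226 > ρ²=55 → inactive
F = F_att + ΣF_rep = (-0.9492,-0.9492)
Δp = p'−p = (-0.0475,-0.0475); α = Δx/Fx = (-243/5120) / (-243/256) = 1/20
check: Δy/Fy = (-243/5120) / (-243/256) = 1/20 ✓

α = 1/20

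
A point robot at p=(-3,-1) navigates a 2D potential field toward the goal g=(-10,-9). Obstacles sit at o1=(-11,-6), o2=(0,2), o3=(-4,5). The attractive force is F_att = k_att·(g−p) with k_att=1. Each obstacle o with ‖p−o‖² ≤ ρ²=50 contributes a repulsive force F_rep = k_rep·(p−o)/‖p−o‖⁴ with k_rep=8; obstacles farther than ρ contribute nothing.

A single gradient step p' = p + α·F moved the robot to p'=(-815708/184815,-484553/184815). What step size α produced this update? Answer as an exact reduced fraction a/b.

α = 1/5

F_att = 1·(g−p) = 1·(-7,-8) = (-7.0000,-8.0000)
o1: d²=89 > ρ²=50 → inactive
o2: d²=18 ≤ ρ²=50; F_rep = 8·(-3,-3)/18² = (-0.0741,-0.0741)
o3: d²=37 ≤ ρ²=50; F_rep = 8·(1,-6)/37² = (0.0058,-0.0351)
F = F_att + ΣF_rep = (-7.0682,-8.1091)
Δp = p'−p = (-1.4136,-1.6218); α = Δx/Fx = (-261263/184815) / (-261263/36963) = 1/5
check: Δy/Fy = (-299738/184815) / (-299738/36963) = 1/5 ✓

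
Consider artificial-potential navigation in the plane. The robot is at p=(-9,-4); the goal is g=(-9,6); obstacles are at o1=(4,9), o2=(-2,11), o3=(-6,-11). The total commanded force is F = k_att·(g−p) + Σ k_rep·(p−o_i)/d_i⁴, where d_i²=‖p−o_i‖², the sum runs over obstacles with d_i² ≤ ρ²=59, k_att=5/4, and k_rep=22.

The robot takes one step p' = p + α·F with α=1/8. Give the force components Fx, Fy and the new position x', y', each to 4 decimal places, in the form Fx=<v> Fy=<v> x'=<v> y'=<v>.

F_att = 5/4·(g−p) = 5/4·(0,10) = (0.0000,12.5000)
o1: d²=338 > ρ²=59 → inactive
o2: d²=274 > ρ²=59 → inactive
o3: d²=58 ≤ ρ²=59; F_rep = 22·(-3,7)/58² = (-0.0196,0.0458)
F = F_att + ΣF_rep = (-0.0196,12.5458)
p' = p + 1/8·F = (-9.0025,-2.4318)

Fx=-0.0196 Fy=12.5458 x'=-9.0025 y'=-2.4318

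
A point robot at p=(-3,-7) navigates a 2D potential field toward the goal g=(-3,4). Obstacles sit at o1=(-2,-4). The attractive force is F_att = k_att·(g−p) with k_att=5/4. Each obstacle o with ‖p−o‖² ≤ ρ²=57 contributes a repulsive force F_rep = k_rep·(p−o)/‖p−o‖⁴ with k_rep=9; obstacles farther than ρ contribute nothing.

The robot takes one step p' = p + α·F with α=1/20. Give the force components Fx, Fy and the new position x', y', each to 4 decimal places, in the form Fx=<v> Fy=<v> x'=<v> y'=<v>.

F_att = 5/4·(g−p) = 5/4·(0,11) = (0.0000,13.7500)
o1: d²=10 ≤ ρ²=57; F_rep = 9·(-1,-3)/10² = (-0.0900,-0.2700)
F = F_att + ΣF_rep = (-0.0900,13.4800)
p' = p + 1/20·F = (-3.0045,-6.3260)

Fx=-0.0900 Fy=13.4800 x'=-3.0045 y'=-6.3260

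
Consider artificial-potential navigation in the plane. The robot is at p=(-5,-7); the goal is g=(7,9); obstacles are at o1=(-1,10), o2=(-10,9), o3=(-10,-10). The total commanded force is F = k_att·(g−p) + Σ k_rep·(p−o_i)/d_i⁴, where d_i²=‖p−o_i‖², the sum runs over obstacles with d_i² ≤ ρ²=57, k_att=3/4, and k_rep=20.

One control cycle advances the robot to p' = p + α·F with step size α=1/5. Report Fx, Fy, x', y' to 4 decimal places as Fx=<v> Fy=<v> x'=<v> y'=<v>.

Fx=9.0865 Fy=12.0519 x'=-3.1827 y'=-4.5896

F_att = 3/4·(g−p) = 3/4·(12,16) = (9.0000,12.0000)
o1: d²=305 > ρ²=57 → inactive
o2: d²=281 > ρ²=57 → inactive
o3: d²=34 ≤ ρ²=57; F_rep = 20·(5,3)/34² = (0.0865,0.0519)
F = F_att + ΣF_rep = (9.0865,12.0519)
p' = p + 1/5·F = (-3.1827,-4.5896)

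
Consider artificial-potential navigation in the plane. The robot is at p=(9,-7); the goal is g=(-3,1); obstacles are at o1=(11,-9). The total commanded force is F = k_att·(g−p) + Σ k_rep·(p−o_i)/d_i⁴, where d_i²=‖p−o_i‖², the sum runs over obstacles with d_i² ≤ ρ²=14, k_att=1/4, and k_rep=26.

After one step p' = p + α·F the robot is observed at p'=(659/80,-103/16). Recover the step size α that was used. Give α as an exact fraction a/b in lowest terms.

F_att = 1/4·(g−p) = 1/4·(-12,8) = (-3.0000,2.0000)
o1: d²=8 ≤ ρ²=14; F_rep = 26·(-2,2)/8² = (-0.8125,0.8125)
F = F_att + ΣF_rep = (-3.8125,2.8125)
Δp = p'−p = (-0.7625,0.5625); α = Δx/Fx = (-61/80) / (-61/16) = 1/5
check: Δy/Fy = (9/16) / (45/16) = 1/5 ✓

α = 1/5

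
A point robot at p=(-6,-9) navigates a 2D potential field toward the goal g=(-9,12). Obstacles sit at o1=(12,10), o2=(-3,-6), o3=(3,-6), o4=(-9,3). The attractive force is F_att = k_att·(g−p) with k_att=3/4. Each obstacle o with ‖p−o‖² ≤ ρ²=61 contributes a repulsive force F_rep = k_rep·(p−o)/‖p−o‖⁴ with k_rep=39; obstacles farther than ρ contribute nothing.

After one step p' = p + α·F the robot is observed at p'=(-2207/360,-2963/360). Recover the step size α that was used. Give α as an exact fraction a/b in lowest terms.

α = 1/20

F_att = 3/4·(g−p) = 3/4·(-3,21) = (-2.2500,15.7500)
o1: d²=685 > ρ²=61 → inactive
o2: d²=18 ≤ ρ²=61; F_rep = 39·(-3,-3)/18² = (-0.3611,-0.3611)
o3: d²=90 > ρ²=61 → inactive
o4: d²=153 > ρ²=61 → inactive
F = F_att + ΣF_rep = (-2.6111,15.3889)
Δp = p'−p = (-0.1306,0.7694); α = Δx/Fx = (-47/360) / (-47/18) = 1/20
check: Δy/Fy = (277/360) / (277/18) = 1/20 ✓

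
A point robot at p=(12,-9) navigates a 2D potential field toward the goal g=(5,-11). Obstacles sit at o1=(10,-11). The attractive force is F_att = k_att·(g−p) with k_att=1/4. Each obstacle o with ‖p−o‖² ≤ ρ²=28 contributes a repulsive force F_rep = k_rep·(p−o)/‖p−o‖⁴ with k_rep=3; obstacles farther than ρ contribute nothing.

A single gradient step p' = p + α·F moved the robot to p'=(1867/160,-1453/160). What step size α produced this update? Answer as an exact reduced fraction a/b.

α = 1/5

F_att = 1/4·(g−p) = 1/4·(-7,-2) = (-1.7500,-0.5000)
o1: d²=8 ≤ ρ²=28; F_rep = 3·(2,2)/8² = (0.0938,0.0938)
F = F_att + ΣF_rep = (-1.6562,-0.4062)
Δp = p'−p = (-0.3312,-0.0813); α = Δx/Fx = (-53/160) / (-53/32) = 1/5
check: Δy/Fy = (-13/160) / (-13/32) = 1/5 ✓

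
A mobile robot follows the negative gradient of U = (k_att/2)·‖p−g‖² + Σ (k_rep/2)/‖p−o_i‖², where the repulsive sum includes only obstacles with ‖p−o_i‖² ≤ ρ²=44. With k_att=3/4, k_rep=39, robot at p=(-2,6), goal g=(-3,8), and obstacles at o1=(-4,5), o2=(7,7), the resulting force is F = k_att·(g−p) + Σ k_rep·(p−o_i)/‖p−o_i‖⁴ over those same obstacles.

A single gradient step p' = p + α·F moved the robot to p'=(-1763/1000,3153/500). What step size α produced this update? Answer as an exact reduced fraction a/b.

α = 1/10

F_att = 3/4·(g−p) = 3/4·(-1,2) = (-0.7500,1.5000)
o1: d²=5 ≤ ρ²=44; F_rep = 39·(2,1)/5² = (3.1200,1.5600)
o2: d²=82 > ρ²=44 → inactive
F = F_att + ΣF_rep = (2.3700,3.0600)
Δp = p'−p = (0.2370,0.3060); α = Δx/Fx = (237/1000) / (237/100) = 1/10
check: Δy/Fy = (153/500) / (153/50) = 1/10 ✓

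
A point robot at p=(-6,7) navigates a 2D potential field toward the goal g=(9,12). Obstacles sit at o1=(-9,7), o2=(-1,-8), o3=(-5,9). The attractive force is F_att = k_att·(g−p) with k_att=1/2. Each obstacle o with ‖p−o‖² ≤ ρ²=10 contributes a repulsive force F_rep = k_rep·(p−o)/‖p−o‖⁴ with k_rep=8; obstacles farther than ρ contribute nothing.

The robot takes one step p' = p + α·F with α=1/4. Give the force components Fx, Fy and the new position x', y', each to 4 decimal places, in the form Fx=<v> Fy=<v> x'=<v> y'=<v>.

Fx=7.4763 Fy=1.8600 x'=-4.1309 y'=7.4650

F_att = 1/2·(g−p) = 1/2·(15,5) = (7.5000,2.5000)
o1: d²=9 ≤ ρ²=10; F_rep = 8·(3,0)/9² = (0.2963,0.0000)
o2: d²=250 > ρ²=10 → inactive
o3: d²=5 ≤ ρ²=10; F_rep = 8·(-1,-2)/5² = (-0.3200,-0.6400)
F = F_att + ΣF_rep = (7.4763,1.8600)
p' = p + 1/4·F = (-4.1309,7.4650)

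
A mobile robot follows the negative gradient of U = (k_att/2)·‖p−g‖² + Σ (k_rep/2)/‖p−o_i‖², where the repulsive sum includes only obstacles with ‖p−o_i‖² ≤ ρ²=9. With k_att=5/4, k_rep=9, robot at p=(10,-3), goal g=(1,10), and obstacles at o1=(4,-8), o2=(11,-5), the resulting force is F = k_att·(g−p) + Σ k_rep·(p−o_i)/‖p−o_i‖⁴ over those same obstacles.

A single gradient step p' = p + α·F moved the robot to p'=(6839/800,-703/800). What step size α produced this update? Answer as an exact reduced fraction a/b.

F_att = 5/4·(g−p) = 5/4·(-9,13) = (-11.2500,16.2500)
o1: d²=61 > ρ²=9 → inactive
o2: d²=5 ≤ ρ²=9; F_rep = 9·(-1,2)/5² = (-0.3600,0.7200)
F = F_att + ΣF_rep = (-11.6100,16.9700)
Δp = p'−p = (-1.4512,2.1212); α = Δx/Fx = (-1161/800) / (-1161/100) = 1/8
check: Δy/Fy = (1697/800) / (1697/100) = 1/8 ✓

α = 1/8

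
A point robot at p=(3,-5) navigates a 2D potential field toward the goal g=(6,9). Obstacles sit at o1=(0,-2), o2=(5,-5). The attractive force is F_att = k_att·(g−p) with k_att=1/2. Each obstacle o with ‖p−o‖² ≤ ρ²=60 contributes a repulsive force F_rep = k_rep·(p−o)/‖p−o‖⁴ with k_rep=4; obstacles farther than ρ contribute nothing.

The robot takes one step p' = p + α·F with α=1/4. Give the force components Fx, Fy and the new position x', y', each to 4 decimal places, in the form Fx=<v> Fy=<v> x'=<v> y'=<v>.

F_att = 1/2·(g−p) = 1/2·(3,14) = (1.5000,7.0000)
o1: d²=18 ≤ ρ²=60; F_rep = 4·(3,-3)/18² = (0.0370,-0.0370)
o2: d²=4 ≤ ρ²=60; F_rep = 4·(-2,0)/4² = (-0.5000,0.0000)
F = F_att + ΣF_rep = (1.0370,6.9630)
p' = p + 1/4·F = (3.2593,-3.2593)

Fx=1.0370 Fy=6.9630 x'=3.2593 y'=-3.2593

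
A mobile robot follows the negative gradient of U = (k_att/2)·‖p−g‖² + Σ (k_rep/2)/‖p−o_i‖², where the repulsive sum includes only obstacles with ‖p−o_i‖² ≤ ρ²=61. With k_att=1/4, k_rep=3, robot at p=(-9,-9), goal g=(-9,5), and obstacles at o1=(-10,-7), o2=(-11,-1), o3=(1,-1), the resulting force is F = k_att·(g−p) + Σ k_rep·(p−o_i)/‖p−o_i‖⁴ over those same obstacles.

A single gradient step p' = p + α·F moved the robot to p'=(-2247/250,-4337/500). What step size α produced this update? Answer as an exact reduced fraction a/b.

α = 1/10

F_att = 1/4·(g−p) = 1/4·(0,14) = (0.0000,3.5000)
o1: d²=5 ≤ ρ²=61; F_rep = 3·(1,-2)/5² = (0.1200,-0.2400)
o2: d²=68 > ρ²=61 → inactive
o3: d²=164 > ρ²=61 → inactive
F = F_att + ΣF_rep = (0.1200,3.2600)
Δp = p'−p = (0.0120,0.3260); α = Δx/Fx = (3/250) / (3/25) = 1/10
check: Δy/Fy = (163/500) / (163/50) = 1/10 ✓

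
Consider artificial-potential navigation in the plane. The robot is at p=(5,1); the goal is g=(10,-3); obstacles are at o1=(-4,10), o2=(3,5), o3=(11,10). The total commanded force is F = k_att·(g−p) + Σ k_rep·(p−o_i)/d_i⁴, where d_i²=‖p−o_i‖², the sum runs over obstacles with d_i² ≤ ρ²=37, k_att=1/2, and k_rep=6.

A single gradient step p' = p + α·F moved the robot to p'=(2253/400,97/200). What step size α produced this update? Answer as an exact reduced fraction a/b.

F_att = 1/2·(g−p) = 1/2·(5,-4) = (2.5000,-2.0000)
o1: d²=162 > ρ²=37 → inactive
o2: d²=20 ≤ ρ²=37; F_rep = 6·(2,-4)/20² = (0.0300,-0.0600)
o3: d²=117 > ρ²=37 → inactive
F = F_att + ΣF_rep = (2.5300,-2.0600)
Δp = p'−p = (0.6325,-0.5150); α = Δx/Fx = (253/400) / (253/100) = 1/4
check: Δy/Fy = (-103/200) / (-103/50) = 1/4 ✓

α = 1/4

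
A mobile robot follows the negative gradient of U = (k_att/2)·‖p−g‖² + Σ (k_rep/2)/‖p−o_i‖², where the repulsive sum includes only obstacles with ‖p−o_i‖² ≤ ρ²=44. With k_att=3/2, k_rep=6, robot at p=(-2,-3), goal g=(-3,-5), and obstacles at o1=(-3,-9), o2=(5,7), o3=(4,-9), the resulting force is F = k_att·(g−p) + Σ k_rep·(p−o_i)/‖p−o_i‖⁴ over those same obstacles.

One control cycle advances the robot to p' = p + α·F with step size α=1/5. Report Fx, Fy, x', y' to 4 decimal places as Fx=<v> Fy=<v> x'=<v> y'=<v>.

F_att = 3/2·(g−p) = 3/2·(-1,-2) = (-1.5000,-3.0000)
o1: d²=37 ≤ ρ²=44; F_rep = 6·(1,6)/37² = (0.0044,0.0263)
o2: d²=149 > ρ²=44 → inactive
o3: d²=72 > ρ²=44 → inactive
F = F_att + ΣF_rep = (-1.4956,-2.9737)
p' = p + 1/5·F = (-2.2991,-3.5947)

Fx=-1.4956 Fy=-2.9737 x'=-2.2991 y'=-3.5947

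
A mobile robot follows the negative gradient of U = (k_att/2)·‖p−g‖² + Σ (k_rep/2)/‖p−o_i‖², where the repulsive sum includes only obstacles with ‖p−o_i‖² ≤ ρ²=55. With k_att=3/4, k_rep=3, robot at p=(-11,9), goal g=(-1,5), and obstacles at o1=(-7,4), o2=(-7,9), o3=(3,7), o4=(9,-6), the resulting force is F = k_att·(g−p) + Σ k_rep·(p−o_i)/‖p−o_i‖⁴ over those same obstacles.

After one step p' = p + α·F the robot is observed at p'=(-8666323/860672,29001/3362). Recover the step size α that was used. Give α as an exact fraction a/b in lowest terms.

α = 1/8

F_att = 3/4·(g−p) = 3/4·(10,-4) = (7.5000,-3.0000)
o1: d²=41 ≤ ρ²=55; F_rep = 3·(-4,5)/41² = (-0.0071,0.0089)
o2: d²=16 ≤ ρ²=55; F_rep = 3·(-4,0)/16² = (-0.0469,0.0000)
o3: d²=200 > ρ²=55 → inactive
o4: d²=625 > ρ²=55 → inactive
F = F_att + ΣF_rep = (7.4460,-2.9911)
Δp = p'−p = (0.9307,-0.3739); α = Δx/Fx = (801069/860672) / (801069/107584) = 1/8
check: Δy/Fy = (-1257/3362) / (-5028/1681) = 1/8 ✓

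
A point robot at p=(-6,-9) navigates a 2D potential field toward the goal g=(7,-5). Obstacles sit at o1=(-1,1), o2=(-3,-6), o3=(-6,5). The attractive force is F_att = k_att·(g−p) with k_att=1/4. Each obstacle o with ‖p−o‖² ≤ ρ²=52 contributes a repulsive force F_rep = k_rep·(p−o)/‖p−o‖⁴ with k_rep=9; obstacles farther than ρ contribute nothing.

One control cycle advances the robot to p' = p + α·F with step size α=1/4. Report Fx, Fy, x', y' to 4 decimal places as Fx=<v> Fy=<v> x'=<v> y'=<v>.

Fx=3.1667 Fy=0.9167 x'=-5.2083 y'=-8.7708

F_att = 1/4·(g−p) = 1/4·(13,4) = (3.2500,1.0000)
o1: d²=125 > ρ²=52 → inactive
o2: d²=18 ≤ ρ²=52; F_rep = 9·(-3,-3)/18² = (-0.0833,-0.0833)
o3: d²=196 > ρ²=52 → inactive
F = F_att + ΣF_rep = (3.1667,0.9167)
p' = p + 1/4·F = (-5.2083,-8.7708)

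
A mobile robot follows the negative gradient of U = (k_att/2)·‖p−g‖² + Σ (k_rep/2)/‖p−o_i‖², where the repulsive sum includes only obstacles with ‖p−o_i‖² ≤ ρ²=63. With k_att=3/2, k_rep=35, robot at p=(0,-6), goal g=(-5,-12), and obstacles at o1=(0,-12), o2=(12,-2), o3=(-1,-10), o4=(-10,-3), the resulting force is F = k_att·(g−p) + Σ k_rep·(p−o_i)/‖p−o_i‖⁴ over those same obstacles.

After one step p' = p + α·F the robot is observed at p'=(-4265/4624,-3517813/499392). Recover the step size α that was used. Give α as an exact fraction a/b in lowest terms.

α = 1/8

F_att = 3/2·(g−p) = 3/2·(-5,-6) = (-7.5000,-9.0000)
o1: d²=36 ≤ ρ²=63; F_rep = 35·(0,6)/36² = (0.0000,0.1620)
o2: d²=160 > ρ²=63 → inactive
o3: d²=17 ≤ ρ²=63; F_rep = 35·(1,4)/17² = (0.1211,0.4844)
o4: d²=109 > ρ²=63 → inactive
F = F_att + ΣF_rep = (-7.3789,-8.3535)
Δp = p'−p = (-0.9224,-1.0442); α = Δx/Fx = (-4265/4624) / (-4265/578) = 1/8
check: Δy/Fy = (-521461/499392) / (-521461/62424) = 1/8 ✓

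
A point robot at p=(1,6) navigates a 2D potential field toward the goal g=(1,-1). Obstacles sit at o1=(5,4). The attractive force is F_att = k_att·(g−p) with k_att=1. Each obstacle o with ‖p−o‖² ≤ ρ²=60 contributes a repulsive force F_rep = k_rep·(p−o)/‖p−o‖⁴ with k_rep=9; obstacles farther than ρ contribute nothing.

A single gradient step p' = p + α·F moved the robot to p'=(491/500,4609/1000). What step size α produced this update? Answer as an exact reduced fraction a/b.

α = 1/5

F_att = 1·(g−p) = 1·(0,-7) = (0.0000,-7.0000)
o1: d²=20 ≤ ρ²=60; F_rep = 9·(-4,2)/20² = (-0.0900,0.0450)
F = F_att + ΣF_rep = (-0.0900,-6.9550)
Δp = p'−p = (-0.0180,-1.3910); α = Δx/Fx = (-9/500) / (-9/100) = 1/5
check: Δy/Fy = (-1391/1000) / (-1391/200) = 1/5 ✓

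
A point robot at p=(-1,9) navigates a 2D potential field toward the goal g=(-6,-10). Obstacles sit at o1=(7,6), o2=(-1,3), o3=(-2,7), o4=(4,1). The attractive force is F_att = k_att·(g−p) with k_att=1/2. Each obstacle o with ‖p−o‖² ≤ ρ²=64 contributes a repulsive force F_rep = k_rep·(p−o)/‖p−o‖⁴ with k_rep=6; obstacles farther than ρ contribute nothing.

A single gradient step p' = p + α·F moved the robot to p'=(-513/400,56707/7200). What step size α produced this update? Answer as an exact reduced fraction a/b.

F_att = 1/2·(g−p) = 1/2·(-5,-19) = (-2.5000,-9.5000)
o1: d²=73 > ρ²=64 → inactive
o2: d²=36 ≤ ρ²=64; F_rep = 6·(0,6)/36² = (0.0000,0.0278)
o3: d²=5 ≤ ρ²=64; F_rep = 6·(1,2)/5² = (0.2400,0.4800)
o4: d²=89 > ρ²=64 → inactive
F = F_att + ΣF_rep = (-2.2600,-8.9922)
Δp = p'−p = (-0.2825,-1.1240); α = Δx/Fx = (-113/400) / (-113/50) = 1/8
check: Δy/Fy = (-8093/7200) / (-8093/900) = 1/8 ✓

α = 1/8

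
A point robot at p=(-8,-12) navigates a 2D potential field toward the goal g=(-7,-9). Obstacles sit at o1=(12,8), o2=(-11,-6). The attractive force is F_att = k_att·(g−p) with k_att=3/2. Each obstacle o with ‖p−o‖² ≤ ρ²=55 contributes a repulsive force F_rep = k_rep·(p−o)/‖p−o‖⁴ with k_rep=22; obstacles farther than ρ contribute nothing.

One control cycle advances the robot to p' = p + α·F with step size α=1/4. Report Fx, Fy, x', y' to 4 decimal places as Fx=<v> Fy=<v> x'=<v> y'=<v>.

F_att = 3/2·(g−p) = 3/2·(1,3) = (1.5000,4.5000)
o1: d²=800 > ρ²=55 → inactive
o2: d²=45 ≤ ρ²=55; F_rep = 22·(3,-6)/45² = (0.0326,-0.0652)
F = F_att + ΣF_rep = (1.5326,4.4348)
p' = p + 1/4·F = (-7.6169,-10.8913)

Fx=1.5326 Fy=4.4348 x'=-7.6169 y'=-10.8913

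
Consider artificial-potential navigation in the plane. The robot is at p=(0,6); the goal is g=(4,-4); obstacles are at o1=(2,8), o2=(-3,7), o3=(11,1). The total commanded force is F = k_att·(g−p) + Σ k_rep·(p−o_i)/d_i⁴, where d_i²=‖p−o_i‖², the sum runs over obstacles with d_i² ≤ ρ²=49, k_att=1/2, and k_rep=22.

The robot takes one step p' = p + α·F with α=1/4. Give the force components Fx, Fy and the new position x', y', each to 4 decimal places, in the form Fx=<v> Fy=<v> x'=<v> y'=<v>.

Fx=1.9725 Fy=-5.9075 x'=0.4931 y'=4.5231

F_att = 1/2·(g−p) = 1/2·(4,-10) = (2.0000,-5.0000)
o1: d²=8 ≤ ρ²=49; F_rep = 22·(-2,-2)/8² = (-0.6875,-0.6875)
o2: d²=10 ≤ ρ²=49; F_rep = 22·(3,-1)/10² = (0.6600,-0.2200)
o3: d²=146 > ρ²=49 → inactive
F = F_att + ΣF_rep = (1.9725,-5.9075)
p' = p + 1/4·F = (0.4931,4.5231)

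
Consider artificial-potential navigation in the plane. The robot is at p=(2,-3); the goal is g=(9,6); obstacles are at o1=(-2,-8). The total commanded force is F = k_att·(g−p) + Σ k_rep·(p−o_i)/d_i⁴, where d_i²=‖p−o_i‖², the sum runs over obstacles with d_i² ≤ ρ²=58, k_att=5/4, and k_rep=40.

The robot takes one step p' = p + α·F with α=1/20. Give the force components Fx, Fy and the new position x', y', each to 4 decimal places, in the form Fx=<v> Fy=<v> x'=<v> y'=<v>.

Fx=8.8452 Fy=11.3690 x'=2.4423 y'=-2.4316

F_att = 5/4·(g−p) = 5/4·(7,9) = (8.7500,11.2500)
o1: d²=41 ≤ ρ²=58; F_rep = 40·(4,5)/41² = (0.0952,0.1190)
F = F_att + ΣF_rep = (8.8452,11.3690)
p' = p + 1/20·F = (2.4423,-2.4316)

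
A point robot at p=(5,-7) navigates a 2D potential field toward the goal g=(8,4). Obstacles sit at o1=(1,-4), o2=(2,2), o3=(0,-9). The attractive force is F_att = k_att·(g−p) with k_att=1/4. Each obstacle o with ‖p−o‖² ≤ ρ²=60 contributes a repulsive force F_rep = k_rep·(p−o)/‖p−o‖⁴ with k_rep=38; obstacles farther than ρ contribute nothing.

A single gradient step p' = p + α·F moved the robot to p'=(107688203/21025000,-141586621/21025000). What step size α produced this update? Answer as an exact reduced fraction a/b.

α = 1/10

F_att = 1/4·(g−p) = 1/4·(3,11) = (0.7500,2.7500)
o1: d²=25 ≤ ρ²=60; F_rep = 38·(4,-3)/25² = (0.2432,-0.1824)
o2: d²=90 > ρ²=60 → inactive
o3: d²=29 ≤ ρ²=60; F_rep = 38·(5,2)/29² = (0.2259,0.0904)
F = F_att + ΣF_rep = (1.2191,2.6580)
Δp = p'−p = (0.1219,0.2658); α = Δx/Fx = (2563203/21025000) / (2563203/2102500) = 1/10
check: Δy/Fy = (5588379/21025000) / (5588379/2102500) = 1/10 ✓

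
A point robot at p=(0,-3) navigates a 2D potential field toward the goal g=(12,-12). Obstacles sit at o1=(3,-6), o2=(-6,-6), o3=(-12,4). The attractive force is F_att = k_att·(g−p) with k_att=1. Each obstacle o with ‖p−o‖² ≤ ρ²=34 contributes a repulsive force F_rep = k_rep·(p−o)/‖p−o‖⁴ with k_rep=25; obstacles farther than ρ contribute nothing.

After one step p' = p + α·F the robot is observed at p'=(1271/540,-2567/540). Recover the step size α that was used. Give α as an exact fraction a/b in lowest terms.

α = 1/5

F_att = 1·(g−p) = 1·(12,-9) = (12.0000,-9.0000)
o1: d²=18 ≤ ρ²=34; F_rep = 25·(-3,3)/18² = (-0.2315,0.2315)
o2: d²=45 > ρ²=34 → inactive
o3: d²=193 > ρ²=34 → inactive
F = F_att + ΣF_rep = (11.7685,-8.7685)
Δp = p'−p = (2.3537,-1.7537); α = Δx/Fx = (1271/540) / (1271/108) = 1/5
check: Δy/Fy = (-947/540) / (-947/108) = 1/5 ✓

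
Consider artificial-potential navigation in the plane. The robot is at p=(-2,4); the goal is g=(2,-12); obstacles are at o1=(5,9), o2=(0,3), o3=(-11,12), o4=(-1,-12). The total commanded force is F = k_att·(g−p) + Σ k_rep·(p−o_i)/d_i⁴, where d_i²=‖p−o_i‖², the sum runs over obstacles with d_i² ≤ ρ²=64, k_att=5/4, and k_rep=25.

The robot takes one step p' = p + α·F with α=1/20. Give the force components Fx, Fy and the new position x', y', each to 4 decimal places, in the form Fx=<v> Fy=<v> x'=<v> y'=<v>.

Fx=3.0000 Fy=-19.0000 x'=-1.8500 y'=3.0500

F_att = 5/4·(g−p) = 5/4·(4,-16) = (5.0000,-20.0000)
o1: d²=74 > ρ²=64 → inactive
o2: d²=5 ≤ ρ²=64; F_rep = 25·(-2,1)/5² = (-2.0000,1.0000)
o3: d²=145 > ρ²=64 → inactive
o4: d²=257 > ρ²=64 → inactive
F = F_att + ΣF_rep = (3.0000,-19.0000)
p' = p + 1/20·F = (-1.8500,3.0500)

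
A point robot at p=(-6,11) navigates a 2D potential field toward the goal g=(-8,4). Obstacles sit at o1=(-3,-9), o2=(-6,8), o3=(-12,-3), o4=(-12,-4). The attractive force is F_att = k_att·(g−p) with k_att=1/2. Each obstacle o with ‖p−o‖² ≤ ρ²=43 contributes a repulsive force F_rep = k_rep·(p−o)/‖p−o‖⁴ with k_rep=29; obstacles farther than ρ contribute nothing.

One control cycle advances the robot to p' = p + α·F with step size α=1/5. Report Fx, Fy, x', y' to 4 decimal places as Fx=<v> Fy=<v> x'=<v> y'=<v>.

Fx=-1.0000 Fy=-2.4259 x'=-6.2000 y'=10.5148

F_att = 1/2·(g−p) = 1/2·(-2,-7) = (-1.0000,-3.5000)
o1: d²=409 > ρ²=43 → inactive
o2: d²=9 ≤ ρ²=43; F_rep = 29·(0,3)/9² = (0.0000,1.0741)
o3: d²=232 > ρ²=43 → inactive
o4: d²=261 > ρ²=43 → inactive
F = F_att + ΣF_rep = (-1.0000,-2.4259)
p' = p + 1/5·F = (-6.2000,10.5148)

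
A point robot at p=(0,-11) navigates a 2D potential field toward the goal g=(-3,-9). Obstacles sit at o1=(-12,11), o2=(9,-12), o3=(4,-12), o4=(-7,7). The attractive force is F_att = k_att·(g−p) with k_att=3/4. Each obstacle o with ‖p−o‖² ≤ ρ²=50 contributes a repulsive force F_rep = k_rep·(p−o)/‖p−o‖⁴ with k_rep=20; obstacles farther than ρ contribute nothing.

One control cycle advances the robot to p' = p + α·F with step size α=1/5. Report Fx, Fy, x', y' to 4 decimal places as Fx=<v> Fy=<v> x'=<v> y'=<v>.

F_att = 3/4·(g−p) = 3/4·(-3,2) = (-2.2500,1.5000)
o1: d²=628 > ρ²=50 → inactive
o2: d²=82 > ρ²=50 → inactive
o3: d²=17 ≤ ρ²=50; F_rep = 20·(-4,1)/17² = (-0.2768,0.0692)
o4: d²=373 > ρ²=50 → inactive
F = F_att + ΣF_rep = (-2.5268,1.5692)
p' = p + 1/5·F = (-0.5054,-10.6862)

Fx=-2.5268 Fy=1.5692 x'=-0.5054 y'=-10.6862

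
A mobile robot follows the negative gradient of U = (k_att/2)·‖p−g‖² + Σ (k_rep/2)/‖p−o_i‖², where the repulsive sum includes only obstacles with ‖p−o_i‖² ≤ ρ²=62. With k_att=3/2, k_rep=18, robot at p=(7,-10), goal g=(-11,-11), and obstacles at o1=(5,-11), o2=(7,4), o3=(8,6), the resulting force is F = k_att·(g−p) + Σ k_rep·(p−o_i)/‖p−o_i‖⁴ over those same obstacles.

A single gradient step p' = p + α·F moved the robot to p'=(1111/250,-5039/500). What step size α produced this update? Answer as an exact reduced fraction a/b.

F_att = 3/2·(g−p) = 3/2·(-18,-1) = (-27.0000,-1.5000)
o1: d²=5 ≤ ρ²=62; F_rep = 18·(2,1)/5² = (1.4400,0.7200)
o2: d²=196 > ρ²=62 → inactive
o3: d²=257 > ρ²=62 → inactive
F = F_att + ΣF_rep = (-25.5600,-0.7800)
Δp = p'−p = (-2.5560,-0.0780); α = Δx/Fx = (-639/250) / (-639/25) = 1/10
check: Δy/Fy = (-39/500) / (-39/50) = 1/10 ✓

α = 1/10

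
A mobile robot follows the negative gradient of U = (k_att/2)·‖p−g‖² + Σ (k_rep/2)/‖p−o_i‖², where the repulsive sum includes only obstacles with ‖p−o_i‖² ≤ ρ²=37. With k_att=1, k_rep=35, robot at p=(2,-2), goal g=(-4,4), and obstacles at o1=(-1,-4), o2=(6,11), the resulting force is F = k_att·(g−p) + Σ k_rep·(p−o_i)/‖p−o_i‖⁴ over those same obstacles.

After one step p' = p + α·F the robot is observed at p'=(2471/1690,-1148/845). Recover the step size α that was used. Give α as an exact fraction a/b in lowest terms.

α = 1/10

F_att = 1·(g−p) = 1·(-6,6) = (-6.0000,6.0000)
o1: d²=13 ≤ ρ²=37; F_rep = 35·(3,2)/13² = (0.6213,0.4142)
o2: d²=185 > ρ²=37 → inactive
F = F_att + ΣF_rep = (-5.3787,6.4142)
Δp = p'−p = (-0.5379,0.6414); α = Δx/Fx = (-909/1690) / (-909/169) = 1/10
check: Δy/Fy = (542/845) / (1084/169) = 1/10 ✓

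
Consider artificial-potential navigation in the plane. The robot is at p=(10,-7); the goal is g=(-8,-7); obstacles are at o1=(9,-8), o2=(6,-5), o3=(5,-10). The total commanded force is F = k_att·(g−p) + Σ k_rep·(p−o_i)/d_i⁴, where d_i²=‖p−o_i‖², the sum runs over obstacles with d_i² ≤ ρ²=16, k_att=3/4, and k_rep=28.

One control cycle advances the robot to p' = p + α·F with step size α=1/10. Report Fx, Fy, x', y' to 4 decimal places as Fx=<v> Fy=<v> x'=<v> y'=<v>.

Fx=-6.5000 Fy=7.0000 x'=9.3500 y'=-6.3000

F_att = 3/4·(g−p) = 3/4·(-18,0) = (-13.5000,0.0000)
o1: d²=2 ≤ ρ²=16; F_rep = 28·(1,1)/2² = (7.0000,7.0000)
o2: d²=20 > ρ²=16 → inactive
o3: d²=34 > ρ²=16 → inactive
F = F_att + ΣF_rep = (-6.5000,7.0000)
p' = p + 1/10·F = (9.3500,-6.3000)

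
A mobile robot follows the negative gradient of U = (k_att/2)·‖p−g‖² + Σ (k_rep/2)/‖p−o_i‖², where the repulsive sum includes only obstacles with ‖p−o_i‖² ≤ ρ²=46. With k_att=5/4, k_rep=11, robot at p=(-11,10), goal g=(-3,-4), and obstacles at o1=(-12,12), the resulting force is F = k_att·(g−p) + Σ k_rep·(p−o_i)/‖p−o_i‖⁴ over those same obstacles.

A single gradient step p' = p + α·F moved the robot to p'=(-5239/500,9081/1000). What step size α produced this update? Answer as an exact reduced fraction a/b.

F_att = 5/4·(g−p) = 5/4·(8,-14) = (10.0000,-17.5000)
o1: d²=5 ≤ ρ²=46; F_rep = 11·(1,-2)/5² = (0.4400,-0.8800)
F = F_att + ΣF_rep = (10.4400,-18.3800)
Δp = p'−p = (0.5220,-0.9190); α = Δx/Fx = (261/500) / (261/25) = 1/20
check: Δy/Fy = (-919/1000) / (-919/50) = 1/20 ✓

α = 1/20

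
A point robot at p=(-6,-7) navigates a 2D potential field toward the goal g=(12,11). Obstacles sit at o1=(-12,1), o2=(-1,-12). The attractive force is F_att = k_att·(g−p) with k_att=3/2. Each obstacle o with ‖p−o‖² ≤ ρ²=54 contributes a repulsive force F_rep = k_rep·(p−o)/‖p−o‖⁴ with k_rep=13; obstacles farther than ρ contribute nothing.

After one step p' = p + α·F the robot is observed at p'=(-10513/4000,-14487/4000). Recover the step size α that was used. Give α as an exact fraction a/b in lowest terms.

α = 1/8

F_att = 3/2·(g−p) = 3/2·(18,18) = (27.0000,27.0000)
o1: d²=100 > ρ²=54 → inactive
o2: d²=50 ≤ ρ²=54; F_rep = 13·(-5,5)/50² = (-0.0260,0.0260)
F = F_att + ΣF_rep = (26.9740,27.0260)
Δp = p'−p = (3.3718,3.3782); α = Δx/Fx = (13487/4000) / (13487/500) = 1/8
check: Δy/Fy = (13513/4000) / (13513/500) = 1/8 ✓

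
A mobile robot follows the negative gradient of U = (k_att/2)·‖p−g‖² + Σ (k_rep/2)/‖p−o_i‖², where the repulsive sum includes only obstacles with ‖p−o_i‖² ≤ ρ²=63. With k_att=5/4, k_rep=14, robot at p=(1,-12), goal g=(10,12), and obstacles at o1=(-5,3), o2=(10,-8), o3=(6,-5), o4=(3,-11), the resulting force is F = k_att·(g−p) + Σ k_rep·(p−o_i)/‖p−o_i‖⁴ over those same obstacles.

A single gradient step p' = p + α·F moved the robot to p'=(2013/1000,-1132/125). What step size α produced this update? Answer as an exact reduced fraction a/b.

α = 1/10

F_att = 5/4·(g−p) = 5/4·(9,24) = (11.2500,30.0000)
o1: d²=261 > ρ²=63 → inactive
o2: d²=97 > ρ²=63 → inactive
o3: d²=74 > ρ²=63 → inactive
o4: d²=5 ≤ ρ²=63; F_rep = 14·(-2,-1)/5² = (-1.1200,-0.5600)
F = F_att + ΣF_rep = (10.1300,29.4400)
Δp = p'−p = (1.0130,2.9440); α = Δx/Fx = (1013/1000) / (1013/100) = 1/10
check: Δy/Fy = (368/125) / (736/25) = 1/10 ✓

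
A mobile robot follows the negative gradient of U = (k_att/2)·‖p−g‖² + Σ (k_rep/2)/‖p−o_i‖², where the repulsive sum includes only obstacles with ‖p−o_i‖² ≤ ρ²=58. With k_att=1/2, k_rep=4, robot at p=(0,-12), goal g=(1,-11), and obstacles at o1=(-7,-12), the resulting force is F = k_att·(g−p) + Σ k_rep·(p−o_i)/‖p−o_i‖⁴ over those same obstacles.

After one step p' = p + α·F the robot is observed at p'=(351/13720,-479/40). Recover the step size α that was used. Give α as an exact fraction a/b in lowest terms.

F_att = 1/2·(g−p) = 1/2·(1,1) = (0.5000,0.5000)
o1: d²=49 ≤ ρ²=58; F_rep = 4·(7,0)/49² = (0.0117,0.0000)
F = F_att + ΣF_rep = (0.5117,0.5000)
Δp = p'−p = (0.0256,0.0250); α = Δx/Fx = (351/13720) / (351/686) = 1/20
check: Δy/Fy = (1/40) / (1/2) = 1/20 ✓

α = 1/20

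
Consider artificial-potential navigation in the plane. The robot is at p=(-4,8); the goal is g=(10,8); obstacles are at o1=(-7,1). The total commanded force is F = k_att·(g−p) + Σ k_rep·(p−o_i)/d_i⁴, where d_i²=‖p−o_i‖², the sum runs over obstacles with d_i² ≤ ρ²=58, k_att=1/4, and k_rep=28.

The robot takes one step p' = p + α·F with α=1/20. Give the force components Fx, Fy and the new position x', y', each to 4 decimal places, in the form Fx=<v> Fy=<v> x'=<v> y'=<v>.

F_att = 1/4·(g−p) = 1/4·(14,0) = (3.5000,0.0000)
o1: d²=58 ≤ ρ²=58; F_rep = 28·(3,7)/58² = (0.0250,0.0583)
F = F_att + ΣF_rep = (3.5250,0.0583)
p' = p + 1/20·F = (-3.8238,8.0029)

Fx=3.5250 Fy=0.0583 x'=-3.8238 y'=8.0029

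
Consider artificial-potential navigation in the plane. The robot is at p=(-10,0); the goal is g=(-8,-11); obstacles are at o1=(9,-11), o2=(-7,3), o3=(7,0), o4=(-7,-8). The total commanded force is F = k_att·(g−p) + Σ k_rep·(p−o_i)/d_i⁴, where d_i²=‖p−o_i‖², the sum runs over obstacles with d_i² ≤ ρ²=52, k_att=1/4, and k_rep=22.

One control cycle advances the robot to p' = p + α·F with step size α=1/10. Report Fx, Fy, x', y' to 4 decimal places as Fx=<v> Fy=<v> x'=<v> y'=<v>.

F_att = 1/4·(g−p) = 1/4·(2,-11) = (0.5000,-2.7500)
o1: d²=482 > ρ²=52 → inactive
o2: d²=18 ≤ ρ²=52; F_rep = 22·(-3,-3)/18² = (-0.2037,-0.2037)
o3: d²=289 > ρ²=52 → inactive
o4: d²=73 > ρ²=52 → inactive
F = F_att + ΣF_rep = (0.2963,-2.9537)
p' = p + 1/10·F = (-9.9704,-0.2954)

Fx=0.2963 Fy=-2.9537 x'=-9.9704 y'=-0.2954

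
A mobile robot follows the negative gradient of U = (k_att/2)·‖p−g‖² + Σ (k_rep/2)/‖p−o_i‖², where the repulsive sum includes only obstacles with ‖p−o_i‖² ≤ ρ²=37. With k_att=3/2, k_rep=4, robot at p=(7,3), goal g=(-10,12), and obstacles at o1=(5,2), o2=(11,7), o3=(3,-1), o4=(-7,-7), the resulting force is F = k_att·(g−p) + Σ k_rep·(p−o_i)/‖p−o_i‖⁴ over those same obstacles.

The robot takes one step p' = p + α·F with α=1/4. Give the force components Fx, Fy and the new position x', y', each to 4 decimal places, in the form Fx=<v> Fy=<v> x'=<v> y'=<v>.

Fx=-25.1800 Fy=13.6600 x'=0.7050 y'=6.4150

F_att = 3/2·(g−p) = 3/2·(-17,9) = (-25.5000,13.5000)
o1: d²=5 ≤ ρ²=37; F_rep = 4·(2,1)/5² = (0.3200,0.1600)
o2: d²=32 ≤ ρ²=37; F_rep = 4·(-4,-4)/32² = (-0.0156,-0.0156)
o3: d²=32 ≤ ρ²=37; F_rep = 4·(4,4)/32² = (0.0156,0.0156)
o4: d²=296 > ρ²=37 → inactive
F = F_att + ΣF_rep = (-25.1800,13.6600)
p' = p + 1/4·F = (0.7050,6.4150)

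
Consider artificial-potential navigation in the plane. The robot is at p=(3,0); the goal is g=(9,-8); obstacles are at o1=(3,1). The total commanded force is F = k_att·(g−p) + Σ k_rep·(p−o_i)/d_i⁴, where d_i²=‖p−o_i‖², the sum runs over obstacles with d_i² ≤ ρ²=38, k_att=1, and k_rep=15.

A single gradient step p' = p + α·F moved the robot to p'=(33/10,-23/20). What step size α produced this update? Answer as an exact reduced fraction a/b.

F_att = 1·(g−p) = 1·(6,-8) = (6.0000,-8.0000)
o1: d²=1 ≤ ρ²=38; F_rep = 15·(0,-1)/1² = (0.0000,-15.0000)
F = F_att + ΣF_rep = (6.0000,-23.0000)
Δp = p'−p = (0.3000,-1.1500); α = Δx/Fx = (3/10) / (6) = 1/20
check: Δy/Fy = (-23/20) / (-23) = 1/20 ✓

α = 1/20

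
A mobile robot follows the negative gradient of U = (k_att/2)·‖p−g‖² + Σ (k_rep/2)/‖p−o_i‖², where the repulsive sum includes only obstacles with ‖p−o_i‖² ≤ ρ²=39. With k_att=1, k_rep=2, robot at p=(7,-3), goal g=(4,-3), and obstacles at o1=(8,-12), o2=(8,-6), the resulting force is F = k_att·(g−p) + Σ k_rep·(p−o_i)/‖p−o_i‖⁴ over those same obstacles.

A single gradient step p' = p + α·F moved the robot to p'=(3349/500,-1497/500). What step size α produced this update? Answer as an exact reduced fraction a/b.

α = 1/10

F_att = 1·(g−p) = 1·(-3,0) = (-3.0000,0.0000)
o1: d²=82 > ρ²=39 → inactive
o2: d²=10 ≤ ρ²=39; F_rep = 2·(-1,3)/10² = (-0.0200,0.0600)
F = F_att + ΣF_rep = (-3.0200,0.0600)
Δp = p'−p = (-0.3020,0.0060); α = Δx/Fx = (-151/500) / (-151/50) = 1/10
check: Δy/Fy = (3/500) / (3/50) = 1/10 ✓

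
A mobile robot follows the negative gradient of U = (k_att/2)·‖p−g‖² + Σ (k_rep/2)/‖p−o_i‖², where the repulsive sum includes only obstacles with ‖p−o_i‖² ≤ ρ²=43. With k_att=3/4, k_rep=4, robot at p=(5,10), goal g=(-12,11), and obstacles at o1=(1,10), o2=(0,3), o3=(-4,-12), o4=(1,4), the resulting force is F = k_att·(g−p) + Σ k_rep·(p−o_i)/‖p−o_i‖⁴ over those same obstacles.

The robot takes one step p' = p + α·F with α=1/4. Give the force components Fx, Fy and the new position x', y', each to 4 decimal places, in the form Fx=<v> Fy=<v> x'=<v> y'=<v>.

Fx=-12.6875 Fy=0.7500 x'=1.8281 y'=10.1875

F_att = 3/4·(g−p) = 3/4·(-17,1) = (-12.7500,0.7500)
o1: d²=16 ≤ ρ²=43; F_rep = 4·(4,0)/16² = (0.0625,0.0000)
o2: d²=74 > ρ²=43 → inactive
o3: d²=565 > ρ²=43 → inactive
o4: d²=52 > ρ²=43 → inactive
F = F_att + ΣF_rep = (-12.6875,0.7500)
p' = p + 1/4·F = (1.8281,10.1875)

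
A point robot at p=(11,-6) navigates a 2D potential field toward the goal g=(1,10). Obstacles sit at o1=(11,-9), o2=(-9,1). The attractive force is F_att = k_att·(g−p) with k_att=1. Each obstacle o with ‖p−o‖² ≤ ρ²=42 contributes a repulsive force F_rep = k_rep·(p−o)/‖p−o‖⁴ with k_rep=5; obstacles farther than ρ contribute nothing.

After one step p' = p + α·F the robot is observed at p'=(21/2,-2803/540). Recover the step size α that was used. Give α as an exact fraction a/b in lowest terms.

F_att = 1·(g−p) = 1·(-10,16) = (-10.0000,16.0000)
o1: d²=9 ≤ ρ²=42; F_rep = 5·(0,3)/9² = (0.0000,0.1852)
o2: d²=449 > ρ²=42 → inactive
F = F_att + ΣF_rep = (-10.0000,16.1852)
Δp = p'−p = (-0.5000,0.8093); α = Δx/Fx = (-1/2) / (-10) = 1/20
check: Δy/Fy = (437/540) / (437/27) = 1/20 ✓

α = 1/20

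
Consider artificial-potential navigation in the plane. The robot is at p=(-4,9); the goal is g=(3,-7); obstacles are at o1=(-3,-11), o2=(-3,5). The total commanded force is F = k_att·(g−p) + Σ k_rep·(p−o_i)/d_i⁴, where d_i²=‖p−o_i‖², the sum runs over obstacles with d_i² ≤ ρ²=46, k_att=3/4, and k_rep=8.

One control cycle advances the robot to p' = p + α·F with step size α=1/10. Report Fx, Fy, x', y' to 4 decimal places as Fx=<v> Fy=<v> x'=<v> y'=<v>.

Fx=5.2223 Fy=-11.8893 x'=-3.4778 y'=7.8111

F_att = 3/4·(g−p) = 3/4·(7,-16) = (5.2500,-12.0000)
o1: d²=401 > ρ²=46 → inactive
o2: d²=17 ≤ ρ²=46; F_rep = 8·(-1,4)/17² = (-0.0277,0.1107)
F = F_att + ΣF_rep = (5.2223,-11.8893)
p' = p + 1/10·F = (-3.4778,7.8111)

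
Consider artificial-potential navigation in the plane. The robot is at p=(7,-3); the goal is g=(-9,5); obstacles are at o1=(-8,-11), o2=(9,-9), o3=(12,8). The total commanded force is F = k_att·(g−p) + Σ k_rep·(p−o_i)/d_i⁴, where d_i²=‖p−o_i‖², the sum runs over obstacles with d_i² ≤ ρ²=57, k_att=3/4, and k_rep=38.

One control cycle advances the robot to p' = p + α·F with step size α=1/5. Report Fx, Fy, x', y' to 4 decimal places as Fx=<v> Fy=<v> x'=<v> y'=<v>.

F_att = 3/4·(g−p) = 3/4·(-16,8) = (-12.0000,6.0000)
o1: d²=289 > ρ²=57 → inactive
o2: d²=40 ≤ ρ²=57; F_rep = 38·(-2,6)/40² = (-0.0475,0.1425)
o3: d²=146 > ρ²=57 → inactive
F = F_att + ΣF_rep = (-12.0475,6.1425)
p' = p + 1/5·F = (4.5905,-1.7715)

Fx=-12.0475 Fy=6.1425 x'=4.5905 y'=-1.7715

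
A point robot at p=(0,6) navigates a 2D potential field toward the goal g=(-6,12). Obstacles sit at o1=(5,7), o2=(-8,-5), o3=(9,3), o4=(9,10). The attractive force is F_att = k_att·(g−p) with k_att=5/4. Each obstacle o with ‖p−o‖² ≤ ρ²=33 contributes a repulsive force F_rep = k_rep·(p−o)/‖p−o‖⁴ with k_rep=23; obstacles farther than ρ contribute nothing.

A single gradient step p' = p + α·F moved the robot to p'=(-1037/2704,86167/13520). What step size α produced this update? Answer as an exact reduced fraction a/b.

F_att = 5/4·(g−p) = 5/4·(-6,6) = (-7.5000,7.5000)
o1: d²=26 ≤ ρ²=33; F_rep = 23·(-5,-1)/26² = (-0.1701,-0.0340)
o2: d²=185 > ρ²=33 → inactive
o3: d²=90 > ρ²=33 → inactive
o4: d²=97 > ρ²=33 → inactive
F = F_att + ΣF_rep = (-7.6701,7.4660)
Δp = p'−p = (-0.3835,0.3733); α = Δx/Fx = (-1037/2704) / (-5185/676) = 1/20
check: Δy/Fy = (5047/13520) / (5047/676) = 1/20 ✓

α = 1/20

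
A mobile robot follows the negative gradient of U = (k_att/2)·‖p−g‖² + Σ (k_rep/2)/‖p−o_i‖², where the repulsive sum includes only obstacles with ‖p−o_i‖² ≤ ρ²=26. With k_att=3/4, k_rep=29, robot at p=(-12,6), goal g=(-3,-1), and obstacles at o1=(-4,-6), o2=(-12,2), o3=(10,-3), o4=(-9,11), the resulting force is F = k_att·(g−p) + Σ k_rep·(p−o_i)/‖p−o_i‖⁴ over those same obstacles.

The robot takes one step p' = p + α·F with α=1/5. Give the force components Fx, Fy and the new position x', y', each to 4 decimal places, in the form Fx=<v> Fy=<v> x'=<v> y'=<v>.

Fx=6.7500 Fy=-4.7969 x'=-10.6500 y'=5.0406

F_att = 3/4·(g−p) = 3/4·(9,-7) = (6.7500,-5.2500)
o1: d²=208 > ρ²=26 → inactive
o2: d²=16 ≤ ρ²=26; F_rep = 29·(0,4)/16² = (0.0000,0.4531)
o3: d²=565 > ρ²=26 → inactive
o4: d²=34 > ρ²=26 → inactive
F = F_att + ΣF_rep = (6.7500,-4.7969)
p' = p + 1/5·F = (-10.6500,5.0406)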